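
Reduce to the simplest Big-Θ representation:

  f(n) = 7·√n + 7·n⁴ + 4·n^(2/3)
Θ(n⁴)

Order the terms by growth rate: 7·√n ≺ 4·n^(2/3) ≺ 7·n⁴.
The fastest-growing term 7·n⁴ dominates as n → ∞; dropping its constant factor gives Θ(n⁴).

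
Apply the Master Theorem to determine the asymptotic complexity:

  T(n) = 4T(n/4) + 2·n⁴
Θ(n⁴)

Master Theorem: a = 4, b = 4, f(n) = 2·n⁴.
Compute the critical exponent d = log₄(4) = 1.
Compare f(n) = Θ(n⁴) against n^d:
  k = 4 > d = 1, so f(n) = Ω(n^(d+ε)) — Case 3.
  Regularity: a·(n/b)^4/n^4 = a/b^4 = 4/256 < 1 ✓.
  The top-level work dominates: T(n) = Θ(f(n)) = Θ(n⁴).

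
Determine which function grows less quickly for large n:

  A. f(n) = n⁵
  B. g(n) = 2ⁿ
A

f(n) = n⁵ is O(n⁵), while g(n) = 2ⁿ is O(2ⁿ).
Since O(n⁵) grows slower than O(2ⁿ), f(n) is dominated.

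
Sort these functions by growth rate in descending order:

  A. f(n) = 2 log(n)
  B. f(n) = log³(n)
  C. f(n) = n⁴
C > B > A

Comparing growth rates:
C = n⁴ is O(n⁴)
B = log³(n) is O(log³ n)
A = 2 log(n) is O(log n)

Therefore, the order from fastest to slowest is: C > B > A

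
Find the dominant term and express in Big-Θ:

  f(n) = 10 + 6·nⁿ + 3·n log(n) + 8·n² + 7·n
Θ(nⁿ)

Order the terms by growth rate: 10 ≺ 7·n ≺ 3·n log(n) ≺ 8·n² ≺ 6·nⁿ.
The fastest-growing term 6·nⁿ dominates as n → ∞; dropping its constant factor gives Θ(nⁿ).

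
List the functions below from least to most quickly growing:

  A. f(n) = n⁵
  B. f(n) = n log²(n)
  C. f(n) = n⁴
B < C < A

Comparing growth rates:
B = n log²(n) is O(n log² n)
C = n⁴ is O(n⁴)
A = n⁵ is O(n⁵)

Therefore, the order from slowest to fastest is: B < C < A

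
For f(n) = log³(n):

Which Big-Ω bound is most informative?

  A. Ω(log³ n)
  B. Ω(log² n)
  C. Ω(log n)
A

f(n) = log³(n) is Ω(log³ n).
All listed options are valid Big-Ω bounds (lower bounds),
but Ω(log³ n) is the tightest (largest valid bound).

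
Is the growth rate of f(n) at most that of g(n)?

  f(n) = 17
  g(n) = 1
True

f(n) = 17 and g(n) = 1 are both O(1).
Big-O permits equal growth rates (f ≤ c·g for some c), so f(n) = O(g(n)) is true.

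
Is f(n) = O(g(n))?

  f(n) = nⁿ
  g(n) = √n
False

f(n) = nⁿ is O(nⁿ), and g(n) = √n is O(√n).
Since O(nⁿ) grows faster than O(√n), f(n) = O(g(n)) is false.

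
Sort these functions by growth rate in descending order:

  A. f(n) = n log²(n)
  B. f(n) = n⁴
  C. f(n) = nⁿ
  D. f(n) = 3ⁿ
C > D > B > A

Comparing growth rates:
C = nⁿ is O(nⁿ)
D = 3ⁿ is O(3ⁿ)
B = n⁴ is O(n⁴)
A = n log²(n) is O(n log² n)

Therefore, the order from fastest to slowest is: C > D > B > A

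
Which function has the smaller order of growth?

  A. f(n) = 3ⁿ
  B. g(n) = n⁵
B

f(n) = 3ⁿ is O(3ⁿ), while g(n) = n⁵ is O(n⁵).
Since O(n⁵) grows slower than O(3ⁿ), g(n) is dominated.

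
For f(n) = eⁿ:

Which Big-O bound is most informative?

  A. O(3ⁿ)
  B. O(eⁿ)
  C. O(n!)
B

f(n) = eⁿ is O(eⁿ).
All listed options are valid Big-O bounds (upper bounds),
but O(eⁿ) is the tightest (smallest valid bound).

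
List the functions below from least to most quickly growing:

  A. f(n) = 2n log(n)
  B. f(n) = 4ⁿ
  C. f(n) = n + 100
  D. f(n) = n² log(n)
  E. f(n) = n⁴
C < A < D < E < B

Comparing growth rates:
C = n + 100 is O(n)
A = 2n log(n) is O(n log n)
D = n² log(n) is O(n² log n)
E = n⁴ is O(n⁴)
B = 4ⁿ is O(4ⁿ)

Therefore, the order from slowest to fastest is: C < A < D < E < B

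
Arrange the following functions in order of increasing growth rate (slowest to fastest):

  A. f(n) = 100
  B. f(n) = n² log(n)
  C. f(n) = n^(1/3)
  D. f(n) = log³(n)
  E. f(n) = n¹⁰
A < D < C < B < E

Comparing growth rates:
A = 100 is O(1)
D = log³(n) is O(log³ n)
C = n^(1/3) is O(n^(1/3))
B = n² log(n) is O(n² log n)
E = n¹⁰ is O(n¹⁰)

Therefore, the order from slowest to fastest is: A < D < C < B < E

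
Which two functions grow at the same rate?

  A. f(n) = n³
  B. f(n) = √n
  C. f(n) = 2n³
A and C

Examining each function:
  A. n³ is O(n³)
  B. √n is O(√n)
  C. 2n³ is O(n³)

Functions A and C both have the same complexity class.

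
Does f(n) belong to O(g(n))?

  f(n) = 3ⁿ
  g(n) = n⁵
False

f(n) = 3ⁿ is O(3ⁿ), and g(n) = n⁵ is O(n⁵).
Since O(3ⁿ) grows faster than O(n⁵), f(n) = O(g(n)) is false.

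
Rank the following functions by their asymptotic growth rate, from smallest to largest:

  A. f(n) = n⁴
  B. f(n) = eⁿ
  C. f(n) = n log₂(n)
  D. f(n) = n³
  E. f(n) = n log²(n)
C < E < D < A < B

Comparing growth rates:
C = n log₂(n) is O(n log n)
E = n log²(n) is O(n log² n)
D = n³ is O(n³)
A = n⁴ is O(n⁴)
B = eⁿ is O(eⁿ)

Therefore, the order from slowest to fastest is: C < E < D < A < B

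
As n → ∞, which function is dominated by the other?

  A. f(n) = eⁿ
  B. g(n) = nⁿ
A

f(n) = eⁿ is O(eⁿ), while g(n) = nⁿ is O(nⁿ).
Since O(eⁿ) grows slower than O(nⁿ), f(n) is dominated.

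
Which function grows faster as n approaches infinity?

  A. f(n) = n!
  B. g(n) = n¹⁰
A

f(n) = n! is O(n!), while g(n) = n¹⁰ is O(n¹⁰).
Since O(n!) grows faster than O(n¹⁰), f(n) dominates.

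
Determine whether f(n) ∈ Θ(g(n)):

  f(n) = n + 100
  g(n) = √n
False

f(n) = n + 100 is O(n), and g(n) = √n is O(√n).
Since they have different growth rates, f(n) = Θ(g(n)) is false.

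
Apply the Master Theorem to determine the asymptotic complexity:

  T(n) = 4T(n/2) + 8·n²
Θ(n² log n)

Master Theorem: a = 4, b = 2, f(n) = 8·n².
Compute the critical exponent d = log₂(4) = 2.
Compare f(n) = Θ(n²) against n^d:
  k = 2 = d, so f(n) = Θ(n^d) — Case 2.
  Work is balanced across levels: T(n) = Θ(n^d log n) = Θ(n² log n).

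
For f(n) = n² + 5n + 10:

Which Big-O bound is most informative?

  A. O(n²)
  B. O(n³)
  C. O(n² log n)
A

f(n) = n² + 5n + 10 is O(n²).
All listed options are valid Big-O bounds (upper bounds),
but O(n²) is the tightest (smallest valid bound).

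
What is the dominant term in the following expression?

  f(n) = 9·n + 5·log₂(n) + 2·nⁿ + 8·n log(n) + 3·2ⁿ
2·nⁿ

Looking at each term:
  - 9·n is O(n)
  - 5·log₂(n) is O(log n)
  - 2·nⁿ is O(nⁿ)
  - 8·n log(n) is O(n log n)
  - 3·2ⁿ is O(2ⁿ)

The term 2·nⁿ (O(nⁿ)) grows fastest and dominates all others.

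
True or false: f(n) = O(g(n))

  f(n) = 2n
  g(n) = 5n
True

f(n) = 2n and g(n) = 5n are both O(n).
Big-O permits equal growth rates (f ≤ c·g for some c), so f(n) = O(g(n)) is true.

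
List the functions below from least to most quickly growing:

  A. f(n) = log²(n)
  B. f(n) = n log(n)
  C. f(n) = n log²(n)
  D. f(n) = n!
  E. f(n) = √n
A < E < B < C < D

Comparing growth rates:
A = log²(n) is O(log² n)
E = √n is O(√n)
B = n log(n) is O(n log n)
C = n log²(n) is O(n log² n)
D = n! is O(n!)

Therefore, the order from slowest to fastest is: A < E < B < C < D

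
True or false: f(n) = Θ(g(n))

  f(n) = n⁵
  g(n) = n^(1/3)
False

f(n) = n⁵ is O(n⁵), and g(n) = n^(1/3) is O(n^(1/3)).
Since they have different growth rates, f(n) = Θ(g(n)) is false.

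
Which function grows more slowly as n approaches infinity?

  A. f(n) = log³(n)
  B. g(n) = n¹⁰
A

f(n) = log³(n) is O(log³ n), while g(n) = n¹⁰ is O(n¹⁰).
Since O(log³ n) grows slower than O(n¹⁰), f(n) is dominated.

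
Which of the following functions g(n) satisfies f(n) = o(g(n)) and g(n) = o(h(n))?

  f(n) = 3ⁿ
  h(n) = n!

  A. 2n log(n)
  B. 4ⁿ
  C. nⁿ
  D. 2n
B

We need g(n) with 3ⁿ = o(g(n)) and g(n) = o(n!), i.e. O(3ⁿ) ≺ g ≺ O(n!).
Check each option:
  A. 2n log(n) — O(n log n) does not grow strictly faster than f(n)
  B. 4ⁿ — O(4ⁿ) is strictly between O(3ⁿ) and O(n!) ✓
  C. nⁿ — O(nⁿ) does not grow strictly slower than h(n)
  D. 2n — O(n) does not grow strictly faster than f(n)

Only option B (4ⁿ) lies strictly between.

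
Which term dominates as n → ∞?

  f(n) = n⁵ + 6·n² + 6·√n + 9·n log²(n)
n⁵

Looking at each term:
  - n⁵ is O(n⁵)
  - 6·n² is O(n²)
  - 6·√n is O(√n)
  - 9·n log²(n) is O(n log² n)

The term n⁵ (O(n⁵)) grows fastest and dominates all others.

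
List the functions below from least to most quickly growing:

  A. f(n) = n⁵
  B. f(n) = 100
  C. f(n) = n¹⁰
B < A < C

Comparing growth rates:
B = 100 is O(1)
A = n⁵ is O(n⁵)
C = n¹⁰ is O(n¹⁰)

Therefore, the order from slowest to fastest is: B < A < C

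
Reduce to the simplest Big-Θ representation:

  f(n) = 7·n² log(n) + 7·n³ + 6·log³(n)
Θ(n³)

Order the terms by growth rate: 6·log³(n) ≺ 7·n² log(n) ≺ 7·n³.
The fastest-growing term 7·n³ dominates as n → ∞; dropping its constant factor gives Θ(n³).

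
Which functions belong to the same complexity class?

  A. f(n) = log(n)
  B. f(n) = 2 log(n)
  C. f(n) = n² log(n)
A and B

Examining each function:
  A. log(n) is O(log n)
  B. 2 log(n) is O(log n)
  C. n² log(n) is O(n² log n)

Functions A and B both have the same complexity class.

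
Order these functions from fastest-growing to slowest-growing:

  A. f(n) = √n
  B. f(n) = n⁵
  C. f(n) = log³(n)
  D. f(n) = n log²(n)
B > D > A > C

Comparing growth rates:
B = n⁵ is O(n⁵)
D = n log²(n) is O(n log² n)
A = √n is O(√n)
C = log³(n) is O(log³ n)

Therefore, the order from fastest to slowest is: B > D > A > C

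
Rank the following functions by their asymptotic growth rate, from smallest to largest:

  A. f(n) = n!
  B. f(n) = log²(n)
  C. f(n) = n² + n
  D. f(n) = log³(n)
B < D < C < A

Comparing growth rates:
B = log²(n) is O(log² n)
D = log³(n) is O(log³ n)
C = n² + n is O(n²)
A = n! is O(n!)

Therefore, the order from slowest to fastest is: B < D < C < A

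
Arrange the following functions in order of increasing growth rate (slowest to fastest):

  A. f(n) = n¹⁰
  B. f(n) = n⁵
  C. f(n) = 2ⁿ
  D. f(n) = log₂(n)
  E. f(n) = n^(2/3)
D < E < B < A < C

Comparing growth rates:
D = log₂(n) is O(log n)
E = n^(2/3) is O(n^(2/3))
B = n⁵ is O(n⁵)
A = n¹⁰ is O(n¹⁰)
C = 2ⁿ is O(2ⁿ)

Therefore, the order from slowest to fastest is: D < E < B < A < C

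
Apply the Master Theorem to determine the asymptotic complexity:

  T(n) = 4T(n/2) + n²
Θ(n² log n)

Master Theorem: a = 4, b = 2, f(n) = n².
Compute the critical exponent d = log₂(4) = 2.
Compare f(n) = Θ(n²) against n^d:
  k = 2 = d, so f(n) = Θ(n^d) — Case 2.
  Work is balanced across levels: T(n) = Θ(n^d log n) = Θ(n² log n).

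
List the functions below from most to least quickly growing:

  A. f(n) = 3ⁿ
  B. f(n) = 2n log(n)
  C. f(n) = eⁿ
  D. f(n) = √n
A > C > B > D

Comparing growth rates:
A = 3ⁿ is O(3ⁿ)
C = eⁿ is O(eⁿ)
B = 2n log(n) is O(n log n)
D = √n is O(√n)

Therefore, the order from fastest to slowest is: A > C > B > D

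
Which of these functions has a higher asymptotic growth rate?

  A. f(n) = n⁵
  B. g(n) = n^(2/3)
A

f(n) = n⁵ is O(n⁵), while g(n) = n^(2/3) is O(n^(2/3)).
Since O(n⁵) grows faster than O(n^(2/3)), f(n) dominates.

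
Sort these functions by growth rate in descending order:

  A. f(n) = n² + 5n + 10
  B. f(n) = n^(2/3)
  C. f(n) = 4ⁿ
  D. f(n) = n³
C > D > A > B

Comparing growth rates:
C = 4ⁿ is O(4ⁿ)
D = n³ is O(n³)
A = n² + 5n + 10 is O(n²)
B = n^(2/3) is O(n^(2/3))

Therefore, the order from fastest to slowest is: C > D > A > B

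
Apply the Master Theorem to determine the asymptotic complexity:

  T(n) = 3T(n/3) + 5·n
Θ(n log n)

Master Theorem: a = 3, b = 3, f(n) = 5·n.
Compute the critical exponent d = log₃(3) = 1.
Compare f(n) = Θ(n) against n^d:
  k = 1 = d, so f(n) = Θ(n^d) — Case 2.
  Work is balanced across levels: T(n) = Θ(n^d log n) = Θ(n log n).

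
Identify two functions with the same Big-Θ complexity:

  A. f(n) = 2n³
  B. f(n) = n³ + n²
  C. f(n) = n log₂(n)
A and B

Examining each function:
  A. 2n³ is O(n³)
  B. n³ + n² is O(n³)
  C. n log₂(n) is O(n log n)

Functions A and B both have the same complexity class.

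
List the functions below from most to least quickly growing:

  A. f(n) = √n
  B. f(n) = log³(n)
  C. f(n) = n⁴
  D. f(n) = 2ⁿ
D > C > A > B

Comparing growth rates:
D = 2ⁿ is O(2ⁿ)
C = n⁴ is O(n⁴)
A = √n is O(√n)
B = log³(n) is O(log³ n)

Therefore, the order from fastest to slowest is: D > C > A > B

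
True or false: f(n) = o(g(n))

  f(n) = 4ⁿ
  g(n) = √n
False

f(n) = 4ⁿ is O(4ⁿ), and g(n) = √n is O(√n).
Since O(4ⁿ) grows faster than or equal to O(√n), f(n) = o(g(n)) is false.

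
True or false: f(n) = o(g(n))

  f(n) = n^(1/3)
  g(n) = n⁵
True

f(n) = n^(1/3) is O(n^(1/3)), and g(n) = n⁵ is O(n⁵).
Since O(n^(1/3)) grows strictly slower than O(n⁵), f(n) = o(g(n)) is true.
This means lim(n→∞) f(n)/g(n) = 0.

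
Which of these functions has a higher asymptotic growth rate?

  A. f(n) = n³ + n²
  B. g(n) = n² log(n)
A

f(n) = n³ + n² is O(n³), while g(n) = n² log(n) is O(n² log n).
Since O(n³) grows faster than O(n² log n), f(n) dominates.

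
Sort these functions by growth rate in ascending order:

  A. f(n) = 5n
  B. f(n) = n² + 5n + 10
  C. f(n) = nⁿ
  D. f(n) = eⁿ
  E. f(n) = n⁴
A < B < E < D < C

Comparing growth rates:
A = 5n is O(n)
B = n² + 5n + 10 is O(n²)
E = n⁴ is O(n⁴)
D = eⁿ is O(eⁿ)
C = nⁿ is O(nⁿ)

Therefore, the order from slowest to fastest is: A < B < E < D < C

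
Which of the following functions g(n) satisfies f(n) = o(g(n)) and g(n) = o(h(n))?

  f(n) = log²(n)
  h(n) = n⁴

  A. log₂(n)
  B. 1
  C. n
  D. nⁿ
C

We need g(n) with log²(n) = o(g(n)) and g(n) = o(n⁴), i.e. O(log² n) ≺ g ≺ O(n⁴).
Check each option:
  A. log₂(n) — O(log n) does not grow strictly faster than f(n)
  B. 1 — O(1) does not grow strictly faster than f(n)
  C. n — O(n) is strictly between O(log² n) and O(n⁴) ✓
  D. nⁿ — O(nⁿ) does not grow strictly slower than h(n)

Only option C (n) lies strictly between.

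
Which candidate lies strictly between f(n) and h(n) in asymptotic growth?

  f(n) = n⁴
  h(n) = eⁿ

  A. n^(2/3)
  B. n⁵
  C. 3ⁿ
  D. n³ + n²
B

We need g(n) with n⁴ = o(g(n)) and g(n) = o(eⁿ), i.e. O(n⁴) ≺ g ≺ O(eⁿ).
Check each option:
  A. n^(2/3) — O(n^(2/3)) does not grow strictly faster than f(n)
  B. n⁵ — O(n⁵) is strictly between O(n⁴) and O(eⁿ) ✓
  C. 3ⁿ — O(3ⁿ) does not grow strictly slower than h(n)
  D. n³ + n² — O(n³) does not grow strictly faster than f(n)

Only option B (n⁵) lies strictly between.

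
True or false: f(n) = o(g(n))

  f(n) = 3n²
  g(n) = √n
False

f(n) = 3n² is O(n²), and g(n) = √n is O(√n).
Since O(n²) grows faster than or equal to O(√n), f(n) = o(g(n)) is false.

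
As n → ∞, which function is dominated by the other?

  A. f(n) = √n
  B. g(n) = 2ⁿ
A

f(n) = √n is O(√n), while g(n) = 2ⁿ is O(2ⁿ).
Since O(√n) grows slower than O(2ⁿ), f(n) is dominated.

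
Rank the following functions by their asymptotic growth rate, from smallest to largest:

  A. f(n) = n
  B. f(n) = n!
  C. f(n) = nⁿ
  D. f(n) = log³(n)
D < A < B < C

Comparing growth rates:
D = log³(n) is O(log³ n)
A = n is O(n)
B = n! is O(n!)
C = nⁿ is O(nⁿ)

Therefore, the order from slowest to fastest is: D < A < B < C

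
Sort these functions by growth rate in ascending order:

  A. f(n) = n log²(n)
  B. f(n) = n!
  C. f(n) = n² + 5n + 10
A < C < B

Comparing growth rates:
A = n log²(n) is O(n log² n)
C = n² + 5n + 10 is O(n²)
B = n! is O(n!)

Therefore, the order from slowest to fastest is: A < C < B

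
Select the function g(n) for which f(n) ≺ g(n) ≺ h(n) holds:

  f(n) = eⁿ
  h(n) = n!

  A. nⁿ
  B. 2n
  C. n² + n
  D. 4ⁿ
D

We need g(n) with eⁿ = o(g(n)) and g(n) = o(n!), i.e. O(eⁿ) ≺ g ≺ O(n!).
Check each option:
  A. nⁿ — O(nⁿ) does not grow strictly slower than h(n)
  B. 2n — O(n) does not grow strictly faster than f(n)
  C. n² + n — O(n²) does not grow strictly faster than f(n)
  D. 4ⁿ — O(4ⁿ) is strictly between O(eⁿ) and O(n!) ✓

Only option D (4ⁿ) lies strictly between.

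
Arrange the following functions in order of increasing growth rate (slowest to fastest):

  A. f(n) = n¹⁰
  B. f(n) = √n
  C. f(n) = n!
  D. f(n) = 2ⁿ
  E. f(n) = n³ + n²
B < E < A < D < C

Comparing growth rates:
B = √n is O(√n)
E = n³ + n² is O(n³)
A = n¹⁰ is O(n¹⁰)
D = 2ⁿ is O(2ⁿ)
C = n! is O(n!)

Therefore, the order from slowest to fastest is: B < E < A < D < C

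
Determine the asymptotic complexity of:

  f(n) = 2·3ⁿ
O(3ⁿ)

The dominant term in 2·3ⁿ is 2·3ⁿ, which is Θ(3ⁿ).
Constants are absorbed, so the tightest bound is O(3ⁿ).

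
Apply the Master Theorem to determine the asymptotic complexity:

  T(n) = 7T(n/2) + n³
Θ(n³)

Master Theorem: a = 7, b = 2, f(n) = n³.
Compute the critical exponent d = log₂(7) = 2.807.
Compare f(n) = Θ(n³) against n^d:
  k = 3 > d = 2.807, so f(n) = Ω(n^(d+ε)) — Case 3.
  Regularity: a·(n/b)^3/n^3 = a/b^3 = 7/8 < 1 ✓.
  The top-level work dominates: T(n) = Θ(f(n)) = Θ(n³).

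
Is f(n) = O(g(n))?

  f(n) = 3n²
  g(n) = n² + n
True

f(n) = 3n² and g(n) = n² + n are both O(n²).
Big-O permits equal growth rates (f ≤ c·g for some c), so f(n) = O(g(n)) is true.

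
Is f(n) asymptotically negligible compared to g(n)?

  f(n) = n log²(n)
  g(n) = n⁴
True

f(n) = n log²(n) is O(n log² n), and g(n) = n⁴ is O(n⁴).
Since O(n log² n) grows strictly slower than O(n⁴), f(n) = o(g(n)) is true.
This means lim(n→∞) f(n)/g(n) = 0.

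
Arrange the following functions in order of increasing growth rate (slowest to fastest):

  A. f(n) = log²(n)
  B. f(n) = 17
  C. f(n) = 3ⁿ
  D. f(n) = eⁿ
B < A < D < C

Comparing growth rates:
B = 17 is O(1)
A = log²(n) is O(log² n)
D = eⁿ is O(eⁿ)
C = 3ⁿ is O(3ⁿ)

Therefore, the order from slowest to fastest is: B < A < D < C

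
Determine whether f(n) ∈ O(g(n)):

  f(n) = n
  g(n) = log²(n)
False

f(n) = n is O(n), and g(n) = log²(n) is O(log² n).
Since O(n) grows faster than O(log² n), f(n) = O(g(n)) is false.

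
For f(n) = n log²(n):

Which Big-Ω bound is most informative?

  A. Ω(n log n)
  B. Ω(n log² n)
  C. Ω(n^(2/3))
B

f(n) = n log²(n) is Ω(n log² n).
All listed options are valid Big-Ω bounds (lower bounds),
but Ω(n log² n) is the tightest (largest valid bound).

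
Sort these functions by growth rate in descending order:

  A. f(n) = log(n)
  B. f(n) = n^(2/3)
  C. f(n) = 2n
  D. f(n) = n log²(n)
D > C > B > A

Comparing growth rates:
D = n log²(n) is O(n log² n)
C = 2n is O(n)
B = n^(2/3) is O(n^(2/3))
A = log(n) is O(log n)

Therefore, the order from fastest to slowest is: D > C > B > A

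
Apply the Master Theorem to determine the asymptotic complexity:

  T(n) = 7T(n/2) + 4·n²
Θ(n^log₂(7))

Master Theorem: a = 7, b = 2, f(n) = 4·n².
Compute the critical exponent d = log₂(7) = 2.807.
Compare f(n) = Θ(n²) against n^d:
  k = 2 < d = 2.807, so f(n) = O(n^(d-ε)) — Case 1.
  The recursion cost dominates: T(n) = Θ(n^d) = Θ(n^log₂(7)).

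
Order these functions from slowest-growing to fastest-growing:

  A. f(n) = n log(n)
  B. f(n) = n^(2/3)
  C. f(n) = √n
C < B < A

Comparing growth rates:
C = √n is O(√n)
B = n^(2/3) is O(n^(2/3))
A = n log(n) is O(n log n)

Therefore, the order from slowest to fastest is: C < B < A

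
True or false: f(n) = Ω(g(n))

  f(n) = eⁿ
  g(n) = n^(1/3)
True

f(n) = eⁿ is O(eⁿ), and g(n) = n^(1/3) is O(n^(1/3)).
Since O(eⁿ) grows at least as fast as O(n^(1/3)), f(n) = Ω(g(n)) is true.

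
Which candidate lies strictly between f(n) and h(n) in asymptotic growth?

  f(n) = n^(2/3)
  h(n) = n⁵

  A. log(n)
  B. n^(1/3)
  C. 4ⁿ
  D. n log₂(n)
D

We need g(n) with n^(2/3) = o(g(n)) and g(n) = o(n⁵), i.e. O(n^(2/3)) ≺ g ≺ O(n⁵).
Check each option:
  A. log(n) — O(log n) does not grow strictly faster than f(n)
  B. n^(1/3) — O(n^(1/3)) does not grow strictly faster than f(n)
  C. 4ⁿ — O(4ⁿ) does not grow strictly slower than h(n)
  D. n log₂(n) — O(n log n) is strictly between O(n^(2/3)) and O(n⁵) ✓

Only option D (n log₂(n)) lies strictly between.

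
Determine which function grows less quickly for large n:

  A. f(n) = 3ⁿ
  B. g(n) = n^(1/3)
B

f(n) = 3ⁿ is O(3ⁿ), while g(n) = n^(1/3) is O(n^(1/3)).
Since O(n^(1/3)) grows slower than O(3ⁿ), g(n) is dominated.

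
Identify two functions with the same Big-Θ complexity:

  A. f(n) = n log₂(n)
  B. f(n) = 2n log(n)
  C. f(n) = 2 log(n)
A and B

Examining each function:
  A. n log₂(n) is O(n log n)
  B. 2n log(n) is O(n log n)
  C. 2 log(n) is O(log n)

Functions A and B both have the same complexity class.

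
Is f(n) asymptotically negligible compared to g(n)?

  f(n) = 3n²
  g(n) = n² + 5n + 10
False

f(n) = 3n² is O(n²), and g(n) = n² + 5n + 10 is O(n²).
Since they have the same growth rate, f(n) = o(g(n)) is false.
(f = o(g) requires f to grow strictly slower, not equal.)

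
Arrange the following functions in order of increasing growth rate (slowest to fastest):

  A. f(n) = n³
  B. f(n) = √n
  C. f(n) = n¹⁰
B < A < C

Comparing growth rates:
B = √n is O(√n)
A = n³ is O(n³)
C = n¹⁰ is O(n¹⁰)

Therefore, the order from slowest to fastest is: B < A < C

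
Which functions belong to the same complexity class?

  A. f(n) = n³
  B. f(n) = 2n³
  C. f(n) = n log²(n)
A and B

Examining each function:
  A. n³ is O(n³)
  B. 2n³ is O(n³)
  C. n log²(n) is O(n log² n)

Functions A and B both have the same complexity class.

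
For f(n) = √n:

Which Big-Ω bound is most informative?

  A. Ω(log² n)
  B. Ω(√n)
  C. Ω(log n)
B

f(n) = √n is Ω(√n).
All listed options are valid Big-Ω bounds (lower bounds),
but Ω(√n) is the tightest (largest valid bound).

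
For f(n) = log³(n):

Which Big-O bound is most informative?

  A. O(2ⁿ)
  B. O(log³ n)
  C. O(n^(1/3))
B

f(n) = log³(n) is O(log³ n).
All listed options are valid Big-O bounds (upper bounds),
but O(log³ n) is the tightest (smallest valid bound).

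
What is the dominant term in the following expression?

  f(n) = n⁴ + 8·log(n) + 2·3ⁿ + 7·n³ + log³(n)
2·3ⁿ

Looking at each term:
  - n⁴ is O(n⁴)
  - 8·log(n) is O(log n)
  - 2·3ⁿ is O(3ⁿ)
  - 7·n³ is O(n³)
  - log³(n) is O(log³ n)

The term 2·3ⁿ (O(3ⁿ)) grows fastest and dominates all others.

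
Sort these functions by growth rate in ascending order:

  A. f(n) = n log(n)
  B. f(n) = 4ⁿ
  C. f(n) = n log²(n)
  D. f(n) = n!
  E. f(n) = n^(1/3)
E < A < C < B < D

Comparing growth rates:
E = n^(1/3) is O(n^(1/3))
A = n log(n) is O(n log n)
C = n log²(n) is O(n log² n)
B = 4ⁿ is O(4ⁿ)
D = n! is O(n!)

Therefore, the order from slowest to fastest is: E < A < C < B < D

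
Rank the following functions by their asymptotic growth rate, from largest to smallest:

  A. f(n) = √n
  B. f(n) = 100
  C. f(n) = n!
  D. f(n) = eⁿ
C > D > A > B

Comparing growth rates:
C = n! is O(n!)
D = eⁿ is O(eⁿ)
A = √n is O(√n)
B = 100 is O(1)

Therefore, the order from fastest to slowest is: C > D > A > B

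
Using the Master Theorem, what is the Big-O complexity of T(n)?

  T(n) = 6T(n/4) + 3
Θ(n^log₄(6))

Master Theorem: a = 6, b = 4, f(n) = 3.
Compute the critical exponent d = log₄(6) = 1.292.
Compare f(n) = Θ(1) against n^d:
  k = 0 < d = 1.292, so f(n) = O(n^(d-ε)) — Case 1.
  The recursion cost dominates: T(n) = Θ(n^d) = Θ(n^log₄(6)).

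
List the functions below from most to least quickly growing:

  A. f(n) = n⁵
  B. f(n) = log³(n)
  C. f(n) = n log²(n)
A > C > B

Comparing growth rates:
A = n⁵ is O(n⁵)
C = n log²(n) is O(n log² n)
B = log³(n) is O(log³ n)

Therefore, the order from fastest to slowest is: A > C > B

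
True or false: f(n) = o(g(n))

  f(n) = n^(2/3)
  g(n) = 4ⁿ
True

f(n) = n^(2/3) is O(n^(2/3)), and g(n) = 4ⁿ is O(4ⁿ).
Since O(n^(2/3)) grows strictly slower than O(4ⁿ), f(n) = o(g(n)) is true.
This means lim(n→∞) f(n)/g(n) = 0.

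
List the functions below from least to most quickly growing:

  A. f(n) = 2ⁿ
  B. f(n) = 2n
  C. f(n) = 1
C < B < A

Comparing growth rates:
C = 1 is O(1)
B = 2n is O(n)
A = 2ⁿ is O(2ⁿ)

Therefore, the order from slowest to fastest is: C < B < A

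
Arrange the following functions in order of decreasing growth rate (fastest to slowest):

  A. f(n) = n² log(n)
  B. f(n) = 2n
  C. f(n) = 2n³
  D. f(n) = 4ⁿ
D > C > A > B

Comparing growth rates:
D = 4ⁿ is O(4ⁿ)
C = 2n³ is O(n³)
A = n² log(n) is O(n² log n)
B = 2n is O(n)

Therefore, the order from fastest to slowest is: D > C > A > B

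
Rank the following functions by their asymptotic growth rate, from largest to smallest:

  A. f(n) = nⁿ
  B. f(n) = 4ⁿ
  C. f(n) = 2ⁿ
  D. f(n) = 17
A > B > C > D

Comparing growth rates:
A = nⁿ is O(nⁿ)
B = 4ⁿ is O(4ⁿ)
C = 2ⁿ is O(2ⁿ)
D = 17 is O(1)

Therefore, the order from fastest to slowest is: A > B > C > D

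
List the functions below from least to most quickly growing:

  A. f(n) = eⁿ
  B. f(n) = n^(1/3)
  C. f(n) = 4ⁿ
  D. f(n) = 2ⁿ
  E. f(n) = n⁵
B < E < D < A < C

Comparing growth rates:
B = n^(1/3) is O(n^(1/3))
E = n⁵ is O(n⁵)
D = 2ⁿ is O(2ⁿ)
A = eⁿ is O(eⁿ)
C = 4ⁿ is O(4ⁿ)

Therefore, the order from slowest to fastest is: B < E < D < A < C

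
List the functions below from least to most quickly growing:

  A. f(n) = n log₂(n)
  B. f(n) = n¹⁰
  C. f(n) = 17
C < A < B

Comparing growth rates:
C = 17 is O(1)
A = n log₂(n) is O(n log n)
B = n¹⁰ is O(n¹⁰)

Therefore, the order from slowest to fastest is: C < A < B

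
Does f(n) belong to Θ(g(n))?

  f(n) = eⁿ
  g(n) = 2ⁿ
False

f(n) = eⁿ is O(eⁿ), and g(n) = 2ⁿ is O(2ⁿ).
Since they have different growth rates, f(n) = Θ(g(n)) is false.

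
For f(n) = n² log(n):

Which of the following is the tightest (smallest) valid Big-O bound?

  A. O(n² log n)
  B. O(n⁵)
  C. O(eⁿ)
A

f(n) = n² log(n) is O(n² log n).
All listed options are valid Big-O bounds (upper bounds),
but O(n² log n) is the tightest (smallest valid bound).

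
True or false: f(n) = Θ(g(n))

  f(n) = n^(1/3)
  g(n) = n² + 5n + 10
False

f(n) = n^(1/3) is O(n^(1/3)), and g(n) = n² + 5n + 10 is O(n²).
Since they have different growth rates, f(n) = Θ(g(n)) is false.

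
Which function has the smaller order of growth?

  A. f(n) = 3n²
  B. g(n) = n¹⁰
A

f(n) = 3n² is O(n²), while g(n) = n¹⁰ is O(n¹⁰).
Since O(n²) grows slower than O(n¹⁰), f(n) is dominated.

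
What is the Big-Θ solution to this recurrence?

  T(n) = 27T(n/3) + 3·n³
Θ(n³ log n)

Master Theorem: a = 27, b = 3, f(n) = 3·n³.
Compute the critical exponent d = log₃(27) = 3.
Compare f(n) = Θ(n³) against n^d:
  k = 3 = d, so f(n) = Θ(n^d) — Case 2.
  Work is balanced across levels: T(n) = Θ(n^d log n) = Θ(n³ log n).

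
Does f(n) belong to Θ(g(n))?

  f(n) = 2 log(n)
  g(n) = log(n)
True

f(n) = 2 log(n) and g(n) = log(n) are both O(log n).
Since they have the same asymptotic growth rate, f(n) = Θ(g(n)) is true.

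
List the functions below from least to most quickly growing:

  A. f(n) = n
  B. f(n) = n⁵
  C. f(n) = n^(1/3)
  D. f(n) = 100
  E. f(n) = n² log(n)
D < C < A < E < B

Comparing growth rates:
D = 100 is O(1)
C = n^(1/3) is O(n^(1/3))
A = n is O(n)
E = n² log(n) is O(n² log n)
B = n⁵ is O(n⁵)

Therefore, the order from slowest to fastest is: D < C < A < E < B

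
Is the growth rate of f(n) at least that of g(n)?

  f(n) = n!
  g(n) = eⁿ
True

f(n) = n! is O(n!), and g(n) = eⁿ is O(eⁿ).
Since O(n!) grows at least as fast as O(eⁿ), f(n) = Ω(g(n)) is true.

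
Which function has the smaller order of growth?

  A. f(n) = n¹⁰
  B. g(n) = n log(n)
B

f(n) = n¹⁰ is O(n¹⁰), while g(n) = n log(n) is O(n log n).
Since O(n log n) grows slower than O(n¹⁰), g(n) is dominated.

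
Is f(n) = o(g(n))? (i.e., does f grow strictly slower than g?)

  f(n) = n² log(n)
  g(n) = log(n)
False

f(n) = n² log(n) is O(n² log n), and g(n) = log(n) is O(log n).
Since O(n² log n) grows faster than or equal to O(log n), f(n) = o(g(n)) is false.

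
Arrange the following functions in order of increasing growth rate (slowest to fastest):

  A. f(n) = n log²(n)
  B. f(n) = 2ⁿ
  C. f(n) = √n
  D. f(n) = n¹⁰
C < A < D < B

Comparing growth rates:
C = √n is O(√n)
A = n log²(n) is O(n log² n)
D = n¹⁰ is O(n¹⁰)
B = 2ⁿ is O(2ⁿ)

Therefore, the order from slowest to fastest is: C < A < D < B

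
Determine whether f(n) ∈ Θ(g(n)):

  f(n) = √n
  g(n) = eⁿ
False

f(n) = √n is O(√n), and g(n) = eⁿ is O(eⁿ).
Since they have different growth rates, f(n) = Θ(g(n)) is false.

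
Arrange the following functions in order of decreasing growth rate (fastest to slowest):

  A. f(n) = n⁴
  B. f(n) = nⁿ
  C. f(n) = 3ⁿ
B > C > A

Comparing growth rates:
B = nⁿ is O(nⁿ)
C = 3ⁿ is O(3ⁿ)
A = n⁴ is O(n⁴)

Therefore, the order from fastest to slowest is: B > C > A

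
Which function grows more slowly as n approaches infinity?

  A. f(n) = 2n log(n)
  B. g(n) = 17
B

f(n) = 2n log(n) is O(n log n), while g(n) = 17 is O(1).
Since O(1) grows slower than O(n log n), g(n) is dominated.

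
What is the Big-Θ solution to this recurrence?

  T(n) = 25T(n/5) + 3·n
Θ(n²)

Master Theorem: a = 25, b = 5, f(n) = 3·n.
Compute the critical exponent d = log₅(25) = 2.
Compare f(n) = Θ(n) against n^d:
  k = 1 < d = 2, so f(n) = O(n^(d-ε)) — Case 1.
  The recursion cost dominates: T(n) = Θ(n^d) = Θ(n²).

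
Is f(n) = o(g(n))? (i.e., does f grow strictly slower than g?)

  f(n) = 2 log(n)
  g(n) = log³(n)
True

f(n) = 2 log(n) is O(log n), and g(n) = log³(n) is O(log³ n).
Since O(log n) grows strictly slower than O(log³ n), f(n) = o(g(n)) is true.
This means lim(n→∞) f(n)/g(n) = 0.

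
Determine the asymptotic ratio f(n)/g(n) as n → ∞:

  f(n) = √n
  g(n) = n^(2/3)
0

Since √n (O(√n)) grows slower than n^(2/3) (O(n^(2/3))),
the ratio f(n)/g(n) → 0 as n → ∞.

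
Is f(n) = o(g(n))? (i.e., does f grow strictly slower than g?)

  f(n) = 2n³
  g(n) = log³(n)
False

f(n) = 2n³ is O(n³), and g(n) = log³(n) is O(log³ n).
Since O(n³) grows faster than or equal to O(log³ n), f(n) = o(g(n)) is false.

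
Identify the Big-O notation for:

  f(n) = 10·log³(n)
O(log³ n)

The dominant term in 10·log³(n) is 10·log³(n), which is Θ(log³ n).
Constants are absorbed, so the tightest bound is O(log³ n).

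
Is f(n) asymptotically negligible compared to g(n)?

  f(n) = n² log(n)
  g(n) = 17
False

f(n) = n² log(n) is O(n² log n), and g(n) = 17 is O(1).
Since O(n² log n) grows faster than or equal to O(1), f(n) = o(g(n)) is false.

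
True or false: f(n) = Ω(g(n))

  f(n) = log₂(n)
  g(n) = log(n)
True

f(n) = log₂(n) and g(n) = log(n) are both O(log n).
Big-Ω permits equal growth rates (f ≥ c·g for some c > 0), so f(n) = Ω(g(n)) is true.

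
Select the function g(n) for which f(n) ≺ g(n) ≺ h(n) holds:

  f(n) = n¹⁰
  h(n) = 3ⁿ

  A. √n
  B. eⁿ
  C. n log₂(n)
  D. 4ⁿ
B

We need g(n) with n¹⁰ = o(g(n)) and g(n) = o(3ⁿ), i.e. O(n¹⁰) ≺ g ≺ O(3ⁿ).
Check each option:
  A. √n — O(√n) does not grow strictly faster than f(n)
  B. eⁿ — O(eⁿ) is strictly between O(n¹⁰) and O(3ⁿ) ✓
  C. n log₂(n) — O(n log n) does not grow strictly faster than f(n)
  D. 4ⁿ — O(4ⁿ) does not grow strictly slower than h(n)

Only option B (eⁿ) lies strictly between.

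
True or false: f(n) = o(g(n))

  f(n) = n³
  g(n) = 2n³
False

f(n) = n³ is O(n³), and g(n) = 2n³ is O(n³).
Since they have the same growth rate, f(n) = o(g(n)) is false.
(f = o(g) requires f to grow strictly slower, not equal.)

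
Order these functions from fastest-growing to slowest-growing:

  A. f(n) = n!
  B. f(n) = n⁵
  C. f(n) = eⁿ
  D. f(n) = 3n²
A > C > B > D

Comparing growth rates:
A = n! is O(n!)
C = eⁿ is O(eⁿ)
B = n⁵ is O(n⁵)
D = 3n² is O(n²)

Therefore, the order from fastest to slowest is: A > C > B > D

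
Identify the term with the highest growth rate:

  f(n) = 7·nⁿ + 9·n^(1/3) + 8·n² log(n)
7·nⁿ

Looking at each term:
  - 7·nⁿ is O(nⁿ)
  - 9·n^(1/3) is O(n^(1/3))
  - 8·n² log(n) is O(n² log n)

The term 7·nⁿ (O(nⁿ)) grows fastest and dominates all others.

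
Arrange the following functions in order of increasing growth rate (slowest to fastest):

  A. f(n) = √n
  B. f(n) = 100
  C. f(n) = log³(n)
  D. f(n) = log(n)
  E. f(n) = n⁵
B < D < C < A < E

Comparing growth rates:
B = 100 is O(1)
D = log(n) is O(log n)
C = log³(n) is O(log³ n)
A = √n is O(√n)
E = n⁵ is O(n⁵)

Therefore, the order from slowest to fastest is: B < D < C < A < E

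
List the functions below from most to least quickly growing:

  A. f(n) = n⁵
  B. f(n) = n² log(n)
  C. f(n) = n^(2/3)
A > B > C

Comparing growth rates:
A = n⁵ is O(n⁵)
B = n² log(n) is O(n² log n)
C = n^(2/3) is O(n^(2/3))

Therefore, the order from fastest to slowest is: A > B > C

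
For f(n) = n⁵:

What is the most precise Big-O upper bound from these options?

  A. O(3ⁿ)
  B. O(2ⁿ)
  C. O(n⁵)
C

f(n) = n⁵ is O(n⁵).
All listed options are valid Big-O bounds (upper bounds),
but O(n⁵) is the tightest (smallest valid bound).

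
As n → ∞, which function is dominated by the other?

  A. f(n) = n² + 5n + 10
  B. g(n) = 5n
B

f(n) = n² + 5n + 10 is O(n²), while g(n) = 5n is O(n).
Since O(n) grows slower than O(n²), g(n) is dominated.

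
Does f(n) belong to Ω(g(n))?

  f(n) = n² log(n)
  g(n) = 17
True

f(n) = n² log(n) is O(n² log n), and g(n) = 17 is O(1).
Since O(n² log n) grows at least as fast as O(1), f(n) = Ω(g(n)) is true.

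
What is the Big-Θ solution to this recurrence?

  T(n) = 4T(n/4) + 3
Θ(n)

Master Theorem: a = 4, b = 4, f(n) = 3.
Compute the critical exponent d = log₄(4) = 1.
Compare f(n) = Θ(1) against n^d:
  k = 0 < d = 1, so f(n) = O(n^(d-ε)) — Case 1.
  The recursion cost dominates: T(n) = Θ(n^d) = Θ(n).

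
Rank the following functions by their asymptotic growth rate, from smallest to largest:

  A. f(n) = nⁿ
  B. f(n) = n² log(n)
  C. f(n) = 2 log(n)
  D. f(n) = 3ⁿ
C < B < D < A

Comparing growth rates:
C = 2 log(n) is O(log n)
B = n² log(n) is O(n² log n)
D = 3ⁿ is O(3ⁿ)
A = nⁿ is O(nⁿ)

Therefore, the order from slowest to fastest is: C < B < D < A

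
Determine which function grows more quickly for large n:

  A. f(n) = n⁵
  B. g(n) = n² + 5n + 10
A

f(n) = n⁵ is O(n⁵), while g(n) = n² + 5n + 10 is O(n²).
Since O(n⁵) grows faster than O(n²), f(n) dominates.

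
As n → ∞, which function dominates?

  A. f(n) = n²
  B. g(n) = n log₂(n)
A

f(n) = n² is O(n²), while g(n) = n log₂(n) is O(n log n).
Since O(n²) grows faster than O(n log n), f(n) dominates.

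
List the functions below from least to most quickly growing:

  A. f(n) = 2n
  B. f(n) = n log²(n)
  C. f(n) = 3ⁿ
A < B < C

Comparing growth rates:
A = 2n is O(n)
B = n log²(n) is O(n log² n)
C = 3ⁿ is O(3ⁿ)

Therefore, the order from slowest to fastest is: A < B < C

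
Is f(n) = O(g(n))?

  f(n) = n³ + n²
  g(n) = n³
True

f(n) = n³ + n² and g(n) = n³ are both O(n³).
Big-O permits equal growth rates (f ≤ c·g for some c), so f(n) = O(g(n)) is true.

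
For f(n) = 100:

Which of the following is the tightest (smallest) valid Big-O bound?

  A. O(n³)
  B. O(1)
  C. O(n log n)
B

f(n) = 100 is O(1).
All listed options are valid Big-O bounds (upper bounds),
but O(1) is the tightest (smallest valid bound).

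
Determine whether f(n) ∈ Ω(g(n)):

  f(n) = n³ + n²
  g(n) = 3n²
True

f(n) = n³ + n² is O(n³), and g(n) = 3n² is O(n²).
Since O(n³) grows at least as fast as O(n²), f(n) = Ω(g(n)) is true.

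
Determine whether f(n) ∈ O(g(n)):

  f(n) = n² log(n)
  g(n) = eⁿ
True

f(n) = n² log(n) is O(n² log n), and g(n) = eⁿ is O(eⁿ).
Since O(n² log n) ⊆ O(eⁿ) (f grows no faster than g), f(n) = O(g(n)) is true.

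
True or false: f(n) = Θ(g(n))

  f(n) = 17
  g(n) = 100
True

f(n) = 17 and g(n) = 100 are both O(1).
Since they have the same asymptotic growth rate, f(n) = Θ(g(n)) is true.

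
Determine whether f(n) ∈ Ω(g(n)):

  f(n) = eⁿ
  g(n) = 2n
True

f(n) = eⁿ is O(eⁿ), and g(n) = 2n is O(n).
Since O(eⁿ) grows at least as fast as O(n), f(n) = Ω(g(n)) is true.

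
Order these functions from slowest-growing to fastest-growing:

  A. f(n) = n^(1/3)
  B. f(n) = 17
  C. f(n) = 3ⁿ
B < A < C

Comparing growth rates:
B = 17 is O(1)
A = n^(1/3) is O(n^(1/3))
C = 3ⁿ is O(3ⁿ)

Therefore, the order from slowest to fastest is: B < A < C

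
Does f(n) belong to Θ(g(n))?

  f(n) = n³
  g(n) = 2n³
True

f(n) = n³ and g(n) = 2n³ are both O(n³).
Since they have the same asymptotic growth rate, f(n) = Θ(g(n)) is true.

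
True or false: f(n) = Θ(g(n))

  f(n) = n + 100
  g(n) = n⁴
False

f(n) = n + 100 is O(n), and g(n) = n⁴ is O(n⁴).
Since they have different growth rates, f(n) = Θ(g(n)) is false.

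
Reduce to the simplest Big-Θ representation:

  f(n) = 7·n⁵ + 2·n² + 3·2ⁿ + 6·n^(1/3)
Θ(2ⁿ)

Order the terms by growth rate: 6·n^(1/3) ≺ 2·n² ≺ 7·n⁵ ≺ 3·2ⁿ.
The fastest-growing term 3·2ⁿ dominates as n → ∞; dropping its constant factor gives Θ(2ⁿ).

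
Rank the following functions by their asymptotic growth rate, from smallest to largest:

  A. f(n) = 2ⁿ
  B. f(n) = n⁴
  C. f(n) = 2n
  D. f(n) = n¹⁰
C < B < D < A

Comparing growth rates:
C = 2n is O(n)
B = n⁴ is O(n⁴)
D = n¹⁰ is O(n¹⁰)
A = 2ⁿ is O(2ⁿ)

Therefore, the order from slowest to fastest is: C < B < D < A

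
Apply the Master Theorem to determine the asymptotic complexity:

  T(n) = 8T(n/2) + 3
Θ(n³)

Master Theorem: a = 8, b = 2, f(n) = 3.
Compute the critical exponent d = log₂(8) = 3.
Compare f(n) = Θ(1) against n^d:
  k = 0 < d = 3, so f(n) = O(n^(d-ε)) — Case 1.
  The recursion cost dominates: T(n) = Θ(n^d) = Θ(n³).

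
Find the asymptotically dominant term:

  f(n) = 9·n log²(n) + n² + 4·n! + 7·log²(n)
4·n!

Looking at each term:
  - 9·n log²(n) is O(n log² n)
  - n² is O(n²)
  - 4·n! is O(n!)
  - 7·log²(n) is O(log² n)

The term 4·n! (O(n!)) grows fastest and dominates all others.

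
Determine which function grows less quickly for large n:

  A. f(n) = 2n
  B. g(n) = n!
A

f(n) = 2n is O(n), while g(n) = n! is O(n!).
Since O(n) grows slower than O(n!), f(n) is dominated.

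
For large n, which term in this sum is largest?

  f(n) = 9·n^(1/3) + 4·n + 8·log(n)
4·n

Looking at each term:
  - 9·n^(1/3) is O(n^(1/3))
  - 4·n is O(n)
  - 8·log(n) is O(log n)

The term 4·n (O(n)) grows fastest and dominates all others.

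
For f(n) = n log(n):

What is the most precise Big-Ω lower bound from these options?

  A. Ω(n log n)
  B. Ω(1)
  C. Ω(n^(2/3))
A

f(n) = n log(n) is Ω(n log n).
All listed options are valid Big-Ω bounds (lower bounds),
but Ω(n log n) is the tightest (largest valid bound).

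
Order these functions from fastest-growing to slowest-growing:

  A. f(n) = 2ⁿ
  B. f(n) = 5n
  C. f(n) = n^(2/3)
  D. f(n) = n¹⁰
A > D > B > C

Comparing growth rates:
A = 2ⁿ is O(2ⁿ)
D = n¹⁰ is O(n¹⁰)
B = 5n is O(n)
C = n^(2/3) is O(n^(2/3))

Therefore, the order from fastest to slowest is: A > D > B > C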